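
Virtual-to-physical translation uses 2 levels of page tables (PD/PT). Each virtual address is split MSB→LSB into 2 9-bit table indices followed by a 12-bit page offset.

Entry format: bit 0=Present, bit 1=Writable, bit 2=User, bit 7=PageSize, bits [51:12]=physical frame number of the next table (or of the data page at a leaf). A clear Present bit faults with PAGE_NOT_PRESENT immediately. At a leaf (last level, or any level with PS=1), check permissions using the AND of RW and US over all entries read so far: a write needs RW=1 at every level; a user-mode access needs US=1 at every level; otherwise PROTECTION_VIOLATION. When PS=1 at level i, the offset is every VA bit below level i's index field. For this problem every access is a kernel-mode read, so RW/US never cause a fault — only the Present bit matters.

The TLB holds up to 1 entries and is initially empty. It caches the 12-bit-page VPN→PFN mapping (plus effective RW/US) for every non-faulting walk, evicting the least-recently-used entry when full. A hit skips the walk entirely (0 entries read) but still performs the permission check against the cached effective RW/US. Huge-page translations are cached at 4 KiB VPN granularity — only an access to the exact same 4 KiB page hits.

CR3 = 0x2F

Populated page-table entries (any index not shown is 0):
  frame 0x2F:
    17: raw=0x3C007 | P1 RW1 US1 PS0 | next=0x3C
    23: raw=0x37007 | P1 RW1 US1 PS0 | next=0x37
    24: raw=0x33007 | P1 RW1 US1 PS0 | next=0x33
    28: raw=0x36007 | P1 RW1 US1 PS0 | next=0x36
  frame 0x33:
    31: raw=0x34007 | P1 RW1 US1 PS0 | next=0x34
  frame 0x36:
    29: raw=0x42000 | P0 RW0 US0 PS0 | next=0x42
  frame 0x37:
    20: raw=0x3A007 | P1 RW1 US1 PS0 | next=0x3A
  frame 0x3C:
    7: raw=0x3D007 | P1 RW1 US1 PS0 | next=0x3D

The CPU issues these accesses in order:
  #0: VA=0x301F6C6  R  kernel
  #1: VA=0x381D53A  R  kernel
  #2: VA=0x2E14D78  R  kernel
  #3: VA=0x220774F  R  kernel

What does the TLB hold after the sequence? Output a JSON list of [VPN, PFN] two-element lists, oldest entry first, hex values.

Trace:
#0 VA=0x301F6C6 (r,kernel):
  L0: frame=0x2F idx=24 entry=0x33007 [P=1 RW=1 US=1 PS=0]
  L1: frame=0x33 idx=31 entry=0x34007 [P=1 RW=1 US=1 PS=0]
  ✓ 0x346C6  — 2 lookups
#1 VA=0x381D53A (r,kernel):
  L0: frame=0x2F idx=28 entry=0x36007 [P=1 RW=1 US=1 PS=0]
  L1: frame=0x36 idx=29 entry=0x42000 [P=0 RW=0 US=0 PS=0]
  ⇒ fault: PAGE_NOT_PRESENT  — 2 lookups
#2 VA=0x2E14D78 (r,kernel):
  L0: frame=0x2F idx=23 entry=0x37007 [P=1 RW=1 US=1 PS=0]
  L1: frame=0x37 idx=20 entry=0x3A007 [P=1 RW=1 US=1 PS=0]
  ✓ 0x3AD78  — 2 lookups
#3 VA=0x220774F (r,kernel):
  L0: frame=0x2F idx=17 entry=0x3C007 [P=1 RW=1 US=1 PS=0]
  L1: frame=0x3C idx=7 entry=0x3D007 [P=1 RW=1 US=1 PS=0]
  ✓ 0x3D74F  — 2 lookups

TLB: [["0x2207", "0x3D"]]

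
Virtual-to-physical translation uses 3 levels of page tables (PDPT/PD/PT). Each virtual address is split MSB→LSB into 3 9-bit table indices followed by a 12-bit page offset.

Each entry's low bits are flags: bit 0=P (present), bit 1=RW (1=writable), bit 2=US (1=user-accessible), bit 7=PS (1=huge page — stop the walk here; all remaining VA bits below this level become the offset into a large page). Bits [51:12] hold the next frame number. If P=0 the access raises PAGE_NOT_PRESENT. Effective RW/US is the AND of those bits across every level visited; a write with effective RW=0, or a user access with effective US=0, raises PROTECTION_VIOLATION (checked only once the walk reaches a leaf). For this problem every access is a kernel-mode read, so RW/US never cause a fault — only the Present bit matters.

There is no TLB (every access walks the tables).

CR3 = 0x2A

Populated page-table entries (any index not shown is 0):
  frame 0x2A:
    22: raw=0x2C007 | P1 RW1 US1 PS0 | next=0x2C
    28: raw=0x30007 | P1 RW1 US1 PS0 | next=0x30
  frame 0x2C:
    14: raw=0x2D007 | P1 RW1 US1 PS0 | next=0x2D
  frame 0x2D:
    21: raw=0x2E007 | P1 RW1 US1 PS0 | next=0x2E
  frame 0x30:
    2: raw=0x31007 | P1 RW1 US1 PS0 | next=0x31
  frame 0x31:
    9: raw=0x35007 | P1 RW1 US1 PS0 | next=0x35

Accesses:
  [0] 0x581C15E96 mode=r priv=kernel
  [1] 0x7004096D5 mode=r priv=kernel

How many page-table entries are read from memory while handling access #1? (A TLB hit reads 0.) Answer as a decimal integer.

Trace:
#0 VA=0x581C15E96 (r,kernel):
  L0: frame=0x2A idx=22 entry=0x2C007 [P=1 RW=1 US=1 PS=0]
  L1: frame=0x2C idx=14 entry=0x2D007 [P=1 RW=1 US=1 PS=0]
  L2: frame=0x2D idx=21 entry=0x2E007 [P=1 RW=1 US=1 PS=0]
  → PA=0x2EE96  (3 entries read)
#1 VA=0x7004096D5 (r,kernel):
  L0: frame=0x2A idx=28 entry=0x30007 [P=1 RW=1 US=1 PS=0]
  L1: frame=0x30 idx=2 entry=0x31007 [P=1 RW=1 US=1 PS=0]
  L2: frame=0x31 idx=9 entry=0x35007 [P=1 RW=1 US=1 PS=0]
  → PA=0x356D5  (3 entries read)

Entries read for #1: 3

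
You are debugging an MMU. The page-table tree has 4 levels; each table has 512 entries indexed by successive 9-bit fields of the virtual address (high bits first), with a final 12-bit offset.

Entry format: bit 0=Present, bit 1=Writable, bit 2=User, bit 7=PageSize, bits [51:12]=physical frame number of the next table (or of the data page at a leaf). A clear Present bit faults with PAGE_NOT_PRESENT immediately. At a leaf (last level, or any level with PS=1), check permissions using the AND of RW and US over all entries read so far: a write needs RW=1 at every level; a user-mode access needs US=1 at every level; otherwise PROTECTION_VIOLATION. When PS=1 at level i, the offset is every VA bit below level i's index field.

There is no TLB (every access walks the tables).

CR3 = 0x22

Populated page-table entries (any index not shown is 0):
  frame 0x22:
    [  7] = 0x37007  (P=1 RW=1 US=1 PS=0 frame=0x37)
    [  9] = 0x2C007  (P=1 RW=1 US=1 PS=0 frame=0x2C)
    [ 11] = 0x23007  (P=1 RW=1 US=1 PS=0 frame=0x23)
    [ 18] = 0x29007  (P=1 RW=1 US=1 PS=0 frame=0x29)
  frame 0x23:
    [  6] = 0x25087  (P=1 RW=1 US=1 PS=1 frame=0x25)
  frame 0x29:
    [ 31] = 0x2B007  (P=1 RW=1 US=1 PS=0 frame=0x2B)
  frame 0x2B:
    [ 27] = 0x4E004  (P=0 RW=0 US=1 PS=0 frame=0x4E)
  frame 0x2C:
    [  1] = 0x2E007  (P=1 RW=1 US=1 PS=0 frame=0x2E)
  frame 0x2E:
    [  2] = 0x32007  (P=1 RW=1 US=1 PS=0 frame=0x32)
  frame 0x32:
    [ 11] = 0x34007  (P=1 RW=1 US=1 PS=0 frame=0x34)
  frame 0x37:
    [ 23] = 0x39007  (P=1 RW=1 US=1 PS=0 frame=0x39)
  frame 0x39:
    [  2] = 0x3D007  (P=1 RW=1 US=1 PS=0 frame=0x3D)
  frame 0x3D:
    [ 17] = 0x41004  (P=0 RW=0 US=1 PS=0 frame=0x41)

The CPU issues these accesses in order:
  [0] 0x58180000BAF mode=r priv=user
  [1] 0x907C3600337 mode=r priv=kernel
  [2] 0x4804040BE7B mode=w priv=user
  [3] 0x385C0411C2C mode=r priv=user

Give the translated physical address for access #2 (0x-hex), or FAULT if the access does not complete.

Trace:
#0 VA=0x58180000BAF (r,user):
  L0 @0x22[11] → 0x23007  P=1,RW=1,US=1,PS=0
  L1 @0x23[6] → 0x25087  P=1,RW=1,US=1,PS=1
  ✓ 0x25BAF (huge @L1)  — 2 lookups
#1 VA=0x907C3600337 (r,kernel):
  L0 @0x22[18] → 0x29007  P=1,RW=1,US=1,PS=0
  L1 @0x29[31] → 0x2B007  P=1,RW=1,US=1,PS=0
  L2 @0x2B[27] → 0x4E004  P=0,RW=0,US=1,PS=0
  ⇒ fault: PAGE_NOT_PRESENT  — 3 lookups
#2 VA=0x4804040BE7B (w,user):
  L0 @0x22[9] → 0x2C007  P=1,RW=1,US=1,PS=0
  L1 @0x2C[1] → 0x2E007  P=1,RW=1,US=1,PS=0
  L2 @0x2E[2] → 0x32007  P=1,RW=1,US=1,PS=0
  L3 @0x32[11] → 0x34007  P=1,RW=1,US=1,PS=0
  ✓ 0x34E7B  — 4 lookups
#3 VA=0x385C0411C2C (r,user):
  L0 @0x22[7] → 0x37007  P=1,RW=1,US=1,PS=0
  L1 @0x37[23] → 0x39007  P=1,RW=1,US=1,PS=0
  L2 @0x39[2] → 0x3D007  P=1,RW=1,US=1,PS=0
  L3 @0x3D[17] → 0x41004  P=0,RW=0,US=1,PS=0
  ⇒ fault: PAGE_NOT_PRESENT  — 4 lookups

Access #2 PA: 0x34E7B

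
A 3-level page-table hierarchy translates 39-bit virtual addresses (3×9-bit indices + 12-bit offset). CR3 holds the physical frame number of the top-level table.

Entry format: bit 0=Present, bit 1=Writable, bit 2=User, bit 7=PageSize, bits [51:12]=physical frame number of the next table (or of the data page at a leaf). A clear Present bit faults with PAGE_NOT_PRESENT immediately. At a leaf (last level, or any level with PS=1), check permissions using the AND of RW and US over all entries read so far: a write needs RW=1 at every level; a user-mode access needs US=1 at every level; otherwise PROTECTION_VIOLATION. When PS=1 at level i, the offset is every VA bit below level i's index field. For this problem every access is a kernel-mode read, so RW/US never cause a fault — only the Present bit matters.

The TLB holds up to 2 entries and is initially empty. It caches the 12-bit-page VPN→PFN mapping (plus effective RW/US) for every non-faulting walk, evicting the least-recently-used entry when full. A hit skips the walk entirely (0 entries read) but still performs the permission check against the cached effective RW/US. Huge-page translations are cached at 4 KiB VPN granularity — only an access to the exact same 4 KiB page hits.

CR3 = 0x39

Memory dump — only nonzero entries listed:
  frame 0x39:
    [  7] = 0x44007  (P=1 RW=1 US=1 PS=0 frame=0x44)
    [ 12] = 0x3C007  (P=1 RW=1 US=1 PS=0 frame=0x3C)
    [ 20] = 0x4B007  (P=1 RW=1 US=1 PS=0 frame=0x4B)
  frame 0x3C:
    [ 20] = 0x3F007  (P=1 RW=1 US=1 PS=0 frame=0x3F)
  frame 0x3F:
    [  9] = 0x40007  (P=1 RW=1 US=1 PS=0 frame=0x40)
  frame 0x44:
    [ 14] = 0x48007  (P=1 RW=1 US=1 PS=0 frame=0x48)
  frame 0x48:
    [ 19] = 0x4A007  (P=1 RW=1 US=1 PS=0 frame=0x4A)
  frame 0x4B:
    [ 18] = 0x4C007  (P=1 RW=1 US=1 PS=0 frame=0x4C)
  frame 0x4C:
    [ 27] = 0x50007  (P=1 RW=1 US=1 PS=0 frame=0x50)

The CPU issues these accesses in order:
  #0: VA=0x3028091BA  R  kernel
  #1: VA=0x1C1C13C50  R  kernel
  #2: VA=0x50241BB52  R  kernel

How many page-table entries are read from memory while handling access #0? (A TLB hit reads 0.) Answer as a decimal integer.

Trace:
#0 VA=0x3028091BA (r,kernel):
  L0 @0x39[12] → 0x3C007  P=1,RW=1,US=1,PS=0
  L1 @0x3C[20] → 0x3F007  P=1,RW=1,US=1,PS=0
  L2 @0x3F[9] → 0x40007  P=1,RW=1,US=1,PS=0
  ✓ 0x401BA  — 3 lookups
#1 VA=0x1C1C13C50 (r,kernel):
  L0 @0x39[7] → 0x44007  P=1,RW=1,US=1,PS=0
  L1 @0x44[14] → 0x48007  P=1,RW=1,US=1,PS=0
  L2 @0x48[19] → 0x4A007  P=1,RW=1,US=1,PS=0
  ✓ 0x4AC50  — 3 lookups
#2 VA=0x50241BB52 (r,kernel):
  L0 @0x39[20] → 0x4B007  P=1,RW=1,US=1,PS=0
  L1 @0x4B[18] → 0x4C007  P=1,RW=1,US=1,PS=0
  L2 @0x4C[27] → 0x50007  P=1,RW=1,US=1,PS=0
  ✓ 0x50B52  — 3 lookups

Entries read for #0: 3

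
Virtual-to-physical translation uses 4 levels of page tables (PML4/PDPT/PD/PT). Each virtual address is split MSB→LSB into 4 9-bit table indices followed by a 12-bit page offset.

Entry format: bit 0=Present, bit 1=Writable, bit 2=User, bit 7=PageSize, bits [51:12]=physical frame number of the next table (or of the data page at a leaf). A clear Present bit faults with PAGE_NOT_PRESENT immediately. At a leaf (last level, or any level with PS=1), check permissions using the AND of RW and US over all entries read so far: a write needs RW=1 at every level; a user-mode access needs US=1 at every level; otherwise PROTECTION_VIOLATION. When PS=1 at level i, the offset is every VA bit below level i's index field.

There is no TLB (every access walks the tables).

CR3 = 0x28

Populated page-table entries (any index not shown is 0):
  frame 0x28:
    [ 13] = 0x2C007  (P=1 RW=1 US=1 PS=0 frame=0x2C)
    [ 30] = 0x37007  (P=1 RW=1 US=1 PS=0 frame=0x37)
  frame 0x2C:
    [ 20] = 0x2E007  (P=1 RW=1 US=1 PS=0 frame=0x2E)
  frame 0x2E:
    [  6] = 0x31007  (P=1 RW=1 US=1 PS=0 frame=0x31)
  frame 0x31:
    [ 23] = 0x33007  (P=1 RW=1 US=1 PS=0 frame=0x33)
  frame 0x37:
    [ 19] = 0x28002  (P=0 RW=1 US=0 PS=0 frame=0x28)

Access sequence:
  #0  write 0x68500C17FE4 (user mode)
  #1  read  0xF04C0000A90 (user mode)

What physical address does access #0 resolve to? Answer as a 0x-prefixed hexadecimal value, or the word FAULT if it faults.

Walk each access:
#0 VA=0x68500C17FE4 (w,user):
  L0 @0x28[13] → 0x2C007  P=1,RW=1,US=1,PS=0
  L1 @0x2C[20] → 0x2E007  P=1,RW=1,US=1,PS=0
  L2 @0x2E[6] → 0x31007  P=1,RW=1,US=1,PS=0
  L3 @0x31[23] → 0x33007  P=1,RW=1,US=1,PS=0
  ✓ 0x33FE4  — 4 lookups
#1 VA=0xF04C0000A90 (r,user):
  L0 @0x28[30] → 0x37007  P=1,RW=1,US=1,PS=0
  L1 @0x37[19] → 0x28002  P=0,RW=1,US=0,PS=0
  ⇒ fault: PAGE_NOT_PRESENT  — 2 lookups

Access #0 PA: 0x33FE4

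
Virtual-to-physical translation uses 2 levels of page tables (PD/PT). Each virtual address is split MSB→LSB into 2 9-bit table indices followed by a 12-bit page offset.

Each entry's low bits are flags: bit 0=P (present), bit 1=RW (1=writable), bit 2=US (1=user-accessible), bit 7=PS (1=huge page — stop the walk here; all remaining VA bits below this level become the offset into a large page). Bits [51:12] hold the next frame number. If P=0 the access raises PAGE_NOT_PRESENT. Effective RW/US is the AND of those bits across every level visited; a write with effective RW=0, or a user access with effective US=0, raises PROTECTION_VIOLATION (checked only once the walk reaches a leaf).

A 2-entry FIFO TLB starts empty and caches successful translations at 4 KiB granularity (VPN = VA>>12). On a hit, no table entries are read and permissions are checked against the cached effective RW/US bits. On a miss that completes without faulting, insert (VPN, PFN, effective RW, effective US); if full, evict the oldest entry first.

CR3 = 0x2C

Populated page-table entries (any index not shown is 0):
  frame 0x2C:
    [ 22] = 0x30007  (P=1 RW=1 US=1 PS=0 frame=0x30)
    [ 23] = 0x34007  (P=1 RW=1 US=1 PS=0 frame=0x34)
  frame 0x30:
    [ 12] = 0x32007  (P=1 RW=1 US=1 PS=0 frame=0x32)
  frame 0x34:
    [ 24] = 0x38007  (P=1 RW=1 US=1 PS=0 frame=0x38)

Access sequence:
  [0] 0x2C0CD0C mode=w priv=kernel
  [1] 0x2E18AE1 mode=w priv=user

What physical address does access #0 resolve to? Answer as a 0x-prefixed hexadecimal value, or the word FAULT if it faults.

Per-access translation:
#0 VA=0x2C0CD0C (w,kernel):
  L0: frame=0x2C idx=22 entry=0x30007 [P=1 RW=1 US=1 PS=0]
  L1: frame=0x30 idx=12 entry=0x32007 [P=1 RW=1 US=1 PS=0]
  ✓ 0x32D0C  — 2 lookups
#1 VA=0x2E18AE1 (w,user):
  L0: frame=0x2C idx=23 entry=0x34007 [P=1 RW=1 US=1 PS=0]
  L1: frame=0x34 idx=24 entry=0x38007 [P=1 RW=1 US=1 PS=0]
  ✓ 0x38AE1  — 2 lookups

Access #0 PA: 0x32D0C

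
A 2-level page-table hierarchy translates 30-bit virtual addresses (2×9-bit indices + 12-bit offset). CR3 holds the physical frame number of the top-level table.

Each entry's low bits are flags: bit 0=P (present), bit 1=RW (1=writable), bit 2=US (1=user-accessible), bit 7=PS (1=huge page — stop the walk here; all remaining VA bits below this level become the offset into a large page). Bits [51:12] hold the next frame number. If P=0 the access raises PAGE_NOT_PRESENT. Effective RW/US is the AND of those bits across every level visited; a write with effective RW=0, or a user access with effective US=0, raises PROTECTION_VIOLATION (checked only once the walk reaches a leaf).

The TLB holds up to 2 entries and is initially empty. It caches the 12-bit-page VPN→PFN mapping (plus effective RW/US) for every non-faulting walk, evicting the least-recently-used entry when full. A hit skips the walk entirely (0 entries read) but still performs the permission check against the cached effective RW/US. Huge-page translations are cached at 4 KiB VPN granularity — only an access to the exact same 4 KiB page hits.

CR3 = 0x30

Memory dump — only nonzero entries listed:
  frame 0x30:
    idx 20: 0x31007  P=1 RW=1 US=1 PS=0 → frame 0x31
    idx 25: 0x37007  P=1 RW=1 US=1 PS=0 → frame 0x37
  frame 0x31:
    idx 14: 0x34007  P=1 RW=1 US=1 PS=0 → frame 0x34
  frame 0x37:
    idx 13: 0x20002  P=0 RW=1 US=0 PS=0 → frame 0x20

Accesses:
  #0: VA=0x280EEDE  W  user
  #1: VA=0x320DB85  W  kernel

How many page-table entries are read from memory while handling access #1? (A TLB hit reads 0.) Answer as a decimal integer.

Walk each access:
#0 VA=0x280EEDE (w,user):
  lvl0: tbl 0x30, slot 20 ⇒ 0x31007 (P1/RW1/US1/PS0)
  lvl1: tbl 0x31, slot 14 ⇒ 0x34007 (P1/RW1/US1/PS0)
  → PA=0x34EDE  (2 entries read)
#1 VA=0x320DB85 (w,kernel):
  lvl0: tbl 0x30, slot 25 ⇒ 0x37007 (P1/RW1/US1/PS0)
  lvl1: tbl 0x37, slot 13 ⇒ 0x20002 (P0/RW1/US0/PS0)
  → PAGE_NOT_PRESENT  (2 entries read)

Entries read for #1: 2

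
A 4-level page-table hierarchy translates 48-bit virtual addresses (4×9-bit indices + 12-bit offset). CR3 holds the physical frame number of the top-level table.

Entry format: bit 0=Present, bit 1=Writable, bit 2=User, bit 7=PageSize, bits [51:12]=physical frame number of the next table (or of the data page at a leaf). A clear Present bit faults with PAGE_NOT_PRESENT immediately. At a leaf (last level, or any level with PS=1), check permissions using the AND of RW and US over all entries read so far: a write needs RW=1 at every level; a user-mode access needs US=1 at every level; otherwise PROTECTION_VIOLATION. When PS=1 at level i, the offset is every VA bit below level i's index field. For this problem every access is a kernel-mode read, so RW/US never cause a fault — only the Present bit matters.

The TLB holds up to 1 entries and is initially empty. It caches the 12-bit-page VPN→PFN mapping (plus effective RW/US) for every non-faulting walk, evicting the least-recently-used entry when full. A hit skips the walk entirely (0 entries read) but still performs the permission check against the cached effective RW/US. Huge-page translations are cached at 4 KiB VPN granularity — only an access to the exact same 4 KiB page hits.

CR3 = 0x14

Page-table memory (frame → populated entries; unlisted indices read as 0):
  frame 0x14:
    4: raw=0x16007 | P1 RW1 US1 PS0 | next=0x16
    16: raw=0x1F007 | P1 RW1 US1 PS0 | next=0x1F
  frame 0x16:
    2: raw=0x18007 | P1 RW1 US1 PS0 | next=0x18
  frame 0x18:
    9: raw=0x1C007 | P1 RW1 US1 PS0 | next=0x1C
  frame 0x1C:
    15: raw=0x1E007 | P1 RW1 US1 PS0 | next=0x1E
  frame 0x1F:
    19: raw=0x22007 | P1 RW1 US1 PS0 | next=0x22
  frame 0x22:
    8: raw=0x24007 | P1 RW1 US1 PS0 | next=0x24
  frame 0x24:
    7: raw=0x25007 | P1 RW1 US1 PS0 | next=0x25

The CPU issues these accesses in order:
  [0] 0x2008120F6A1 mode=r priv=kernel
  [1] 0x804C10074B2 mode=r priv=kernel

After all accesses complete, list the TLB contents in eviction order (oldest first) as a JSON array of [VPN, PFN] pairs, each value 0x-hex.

Per-access translation:
#0 VA=0x2008120F6A1 (r,kernel):
  lvl0: tbl 0x14, slot 4 ⇒ 0x16007 (P1/RW1/US1/PS0)
  lvl1: tbl 0x16, slot 2 ⇒ 0x18007 (P1/RW1/US1/PS0)
  lvl2: tbl 0x18, slot 9 ⇒ 0x1C007 (P1/RW1/US1/PS0)
  lvl3: tbl 0x1C, slot 15 ⇒ 0x1E007 (P1/RW1/US1/PS0)
  ⇒ phys 0x1E6A1  [4 reads]
#1 VA=0x804C10074B2 (r,kernel):
  lvl0: tbl 0x14, slot 16 ⇒ 0x1F007 (P1/RW1/US1/PS0)
  lvl1: tbl 0x1F, slot 19 ⇒ 0x22007 (P1/RW1/US1/PS0)
  lvl2: tbl 0x22, slot 8 ⇒ 0x24007 (P1/RW1/US1/PS0)
  lvl3: tbl 0x24, slot 7 ⇒ 0x25007 (P1/RW1/US1/PS0)
  ⇒ phys 0x254B2  [4 reads]

TLB: [["0x804C1007", "0x25"]]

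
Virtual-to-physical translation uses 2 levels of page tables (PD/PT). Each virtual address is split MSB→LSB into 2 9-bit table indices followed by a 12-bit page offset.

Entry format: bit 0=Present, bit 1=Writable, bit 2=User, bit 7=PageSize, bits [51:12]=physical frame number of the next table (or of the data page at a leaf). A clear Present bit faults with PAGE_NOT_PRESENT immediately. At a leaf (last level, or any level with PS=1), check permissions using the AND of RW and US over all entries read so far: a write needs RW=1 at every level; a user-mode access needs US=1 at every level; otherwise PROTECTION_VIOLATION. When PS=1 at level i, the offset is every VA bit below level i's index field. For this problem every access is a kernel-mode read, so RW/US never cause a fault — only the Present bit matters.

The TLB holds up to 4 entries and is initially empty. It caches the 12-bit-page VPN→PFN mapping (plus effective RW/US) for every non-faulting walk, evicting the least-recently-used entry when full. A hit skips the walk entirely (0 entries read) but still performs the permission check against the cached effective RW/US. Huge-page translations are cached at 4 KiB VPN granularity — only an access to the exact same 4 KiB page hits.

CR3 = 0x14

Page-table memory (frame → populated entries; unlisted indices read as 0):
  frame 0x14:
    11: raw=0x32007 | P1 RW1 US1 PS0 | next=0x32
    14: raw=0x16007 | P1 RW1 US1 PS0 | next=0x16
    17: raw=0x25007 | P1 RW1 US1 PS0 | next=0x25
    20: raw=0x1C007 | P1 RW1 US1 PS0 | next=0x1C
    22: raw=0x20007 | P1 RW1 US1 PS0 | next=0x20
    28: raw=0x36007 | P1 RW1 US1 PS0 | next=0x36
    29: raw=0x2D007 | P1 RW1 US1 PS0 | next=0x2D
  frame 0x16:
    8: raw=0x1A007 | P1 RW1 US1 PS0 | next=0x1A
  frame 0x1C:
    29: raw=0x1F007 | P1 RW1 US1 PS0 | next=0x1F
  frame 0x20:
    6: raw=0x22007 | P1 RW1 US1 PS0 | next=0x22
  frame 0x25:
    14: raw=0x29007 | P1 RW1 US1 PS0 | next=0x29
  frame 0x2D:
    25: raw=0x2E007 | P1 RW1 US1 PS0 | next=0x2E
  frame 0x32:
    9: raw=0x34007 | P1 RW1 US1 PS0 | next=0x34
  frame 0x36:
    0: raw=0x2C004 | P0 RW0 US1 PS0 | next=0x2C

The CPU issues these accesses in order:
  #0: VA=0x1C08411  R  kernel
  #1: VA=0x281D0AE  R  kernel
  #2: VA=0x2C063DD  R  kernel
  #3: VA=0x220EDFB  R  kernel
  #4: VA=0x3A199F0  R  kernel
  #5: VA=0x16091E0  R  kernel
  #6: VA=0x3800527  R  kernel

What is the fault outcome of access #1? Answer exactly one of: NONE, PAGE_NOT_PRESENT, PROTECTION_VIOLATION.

Walk each access:
#0 VA=0x1C08411 (r,kernel):
  [0] read 0x14 idx=14: raw=0x16007 flags P=1 W=1 U=1 S=0
  [1] read 0x16 idx=8: raw=0x1A007 flags P=1 W=1 U=1 S=0
  → PA=0x1A411  (2 entries read)
#1 VA=0x281D0AE (r,kernel):
  [0] read 0x14 idx=20: raw=0x1C007 flags P=1 W=1 U=1 S=0
  [1] read 0x1C idx=29: raw=0x1F007 flags P=1 W=1 U=1 S=0
  → PA=0x1F0AE  (2 entries read)
#2 VA=0x2C063DD (r,kernel):
  [0] read 0x14 idx=22: raw=0x20007 flags P=1 W=1 U=1 S=0
  [1] read 0x20 idx=6: raw=0x22007 flags P=1 W=1 U=1 S=0
  → PA=0x223DD  (2 entries read)
#3 VA=0x220EDFB (r,kernel):
  [0] read 0x14 idx=17: raw=0x25007 flags P=1 W=1 U=1 S=0
  [1] read 0x25 idx=14: raw=0x29007 flags P=1 W=1 U=1 S=0
  → PA=0x29DFB  (2 entries read)
#4 VA=0x3A199F0 (r,kernel):
  [0] read 0x14 idx=29: raw=0x2D007 flags P=1 W=1 U=1 S=0
  [1] read 0x2D idx=25: raw=0x2E007 flags P=1 W=1 U=1 S=0
  → PA=0x2E9F0  (2 entries read)
#5 VA=0x16091E0 (r,kernel):
  [0] read 0x14 idx=11: raw=0x32007 flags P=1 W=1 U=1 S=0
  [1] read 0x32 idx=9: raw=0x34007 flags P=1 W=1 U=1 S=0
  → PA=0x341E0  (2 entries read)
#6 VA=0x3800527 (r,kernel):
  [0] read 0x14 idx=28: raw=0x36007 flags P=1 W=1 U=1 S=0
  [1] read 0x36 idx=0: raw=0x2C004 flags P=0 W=0 U=1 S=0
  → PAGE_NOT_PRESENT  (2 entries read)

Access #1 fault: NONE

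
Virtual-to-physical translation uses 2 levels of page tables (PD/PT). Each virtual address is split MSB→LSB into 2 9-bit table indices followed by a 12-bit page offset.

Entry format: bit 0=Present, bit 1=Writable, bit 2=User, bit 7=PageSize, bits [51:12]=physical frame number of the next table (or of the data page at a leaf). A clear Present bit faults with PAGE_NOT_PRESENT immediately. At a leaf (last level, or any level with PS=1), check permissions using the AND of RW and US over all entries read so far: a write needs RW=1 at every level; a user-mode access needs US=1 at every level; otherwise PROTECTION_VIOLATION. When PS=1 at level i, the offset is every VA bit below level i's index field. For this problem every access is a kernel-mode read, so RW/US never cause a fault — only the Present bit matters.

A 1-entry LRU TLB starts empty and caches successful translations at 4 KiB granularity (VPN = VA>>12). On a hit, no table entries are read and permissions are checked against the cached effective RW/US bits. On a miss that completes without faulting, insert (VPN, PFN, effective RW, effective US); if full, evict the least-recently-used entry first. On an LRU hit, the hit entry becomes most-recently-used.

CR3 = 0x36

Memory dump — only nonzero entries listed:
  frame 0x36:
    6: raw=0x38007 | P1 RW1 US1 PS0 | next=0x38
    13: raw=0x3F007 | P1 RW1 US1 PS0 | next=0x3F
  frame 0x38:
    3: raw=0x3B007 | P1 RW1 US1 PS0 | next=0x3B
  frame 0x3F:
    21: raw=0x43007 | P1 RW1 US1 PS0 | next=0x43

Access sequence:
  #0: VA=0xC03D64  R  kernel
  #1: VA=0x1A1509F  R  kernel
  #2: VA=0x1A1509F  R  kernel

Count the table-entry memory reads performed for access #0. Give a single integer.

Per-access translation:
#0 VA=0xC03D64 (r,kernel):
  L0 @0x36[6] → 0x38007  P=1,RW=1,US=1,PS=0
  L1 @0x38[3] → 0x3B007  P=1,RW=1,US=1,PS=0
  ⇒ phys 0x3BD64  [2 reads]
#1 VA=0x1A1509F (r,kernel):
  L0 @0x36[13] → 0x3F007  P=1,RW=1,US=1,PS=0
  L1 @0x3F[21] → 0x43007  P=1,RW=1,US=1,PS=0
  ⇒ phys 0x4309F  [2 reads]
#2 VA=0x1A1509F (r,kernel):
  TLB hit vpn=0x1A15 → PA=0x4309F

Entries read for #0: 2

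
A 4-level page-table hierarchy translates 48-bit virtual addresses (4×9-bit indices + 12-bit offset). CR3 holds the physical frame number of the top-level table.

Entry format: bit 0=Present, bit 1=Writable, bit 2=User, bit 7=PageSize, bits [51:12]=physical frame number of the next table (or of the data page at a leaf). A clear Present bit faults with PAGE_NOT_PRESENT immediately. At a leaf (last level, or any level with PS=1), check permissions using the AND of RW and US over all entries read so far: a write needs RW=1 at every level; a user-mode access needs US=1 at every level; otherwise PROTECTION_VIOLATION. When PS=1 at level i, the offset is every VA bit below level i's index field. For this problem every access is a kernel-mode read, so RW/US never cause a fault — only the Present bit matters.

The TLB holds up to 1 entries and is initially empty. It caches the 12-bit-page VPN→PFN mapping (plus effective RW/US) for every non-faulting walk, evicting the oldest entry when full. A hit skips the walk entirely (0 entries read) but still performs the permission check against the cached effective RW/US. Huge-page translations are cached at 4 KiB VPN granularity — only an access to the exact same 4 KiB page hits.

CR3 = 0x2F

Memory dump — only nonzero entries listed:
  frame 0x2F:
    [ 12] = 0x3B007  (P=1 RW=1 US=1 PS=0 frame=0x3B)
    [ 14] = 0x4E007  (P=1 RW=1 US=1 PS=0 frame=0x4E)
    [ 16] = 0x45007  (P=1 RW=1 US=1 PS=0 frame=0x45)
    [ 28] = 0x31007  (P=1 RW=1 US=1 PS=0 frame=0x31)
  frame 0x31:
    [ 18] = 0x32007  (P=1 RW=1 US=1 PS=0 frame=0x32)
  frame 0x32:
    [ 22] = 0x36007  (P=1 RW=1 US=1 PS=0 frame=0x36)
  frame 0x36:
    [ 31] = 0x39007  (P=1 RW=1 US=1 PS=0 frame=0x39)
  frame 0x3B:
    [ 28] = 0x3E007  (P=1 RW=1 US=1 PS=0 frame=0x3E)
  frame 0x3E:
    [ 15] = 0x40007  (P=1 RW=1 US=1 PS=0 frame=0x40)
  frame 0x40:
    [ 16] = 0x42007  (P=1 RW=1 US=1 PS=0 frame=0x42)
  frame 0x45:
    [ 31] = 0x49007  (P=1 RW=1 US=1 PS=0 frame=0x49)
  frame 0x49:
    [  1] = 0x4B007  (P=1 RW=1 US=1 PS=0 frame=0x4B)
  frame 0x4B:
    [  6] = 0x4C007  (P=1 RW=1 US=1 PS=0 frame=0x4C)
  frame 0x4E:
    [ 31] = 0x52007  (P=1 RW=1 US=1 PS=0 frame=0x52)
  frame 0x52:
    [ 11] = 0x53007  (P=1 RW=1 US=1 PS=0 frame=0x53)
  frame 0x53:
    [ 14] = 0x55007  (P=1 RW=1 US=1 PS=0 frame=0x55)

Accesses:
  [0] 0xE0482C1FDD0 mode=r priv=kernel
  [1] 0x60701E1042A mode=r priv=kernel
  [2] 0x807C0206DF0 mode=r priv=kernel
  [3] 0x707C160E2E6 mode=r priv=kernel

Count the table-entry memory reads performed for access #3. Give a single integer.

Walk each access:
#0 VA=0xE0482C1FDD0 (r,kernel):
  L0 @0x2F[28] → 0x31007  P=1,RW=1,US=1,PS=0
  L1 @0x31[18] → 0x32007  P=1,RW=1,US=1,PS=0
  L2 @0x32[22] → 0x36007  P=1,RW=1,US=1,PS=0
  L3 @0x36[31] → 0x39007  P=1,RW=1,US=1,PS=0
  → PA=0x39DD0  (4 entries read)
#1 VA=0x60701E1042A (r,kernel):
  L0 @0x2F[12] → 0x3B007  P=1,RW=1,US=1,PS=0
  L1 @0x3B[28] → 0x3E007  P=1,RW=1,US=1,PS=0
  L2 @0x3E[15] → 0x40007  P=1,RW=1,US=1,PS=0
  L3 @0x40[16] → 0x42007  P=1,RW=1,US=1,PS=0
  → PA=0x4242A  (4 entries read)
#2 VA=0x807C0206DF0 (r,kernel):
  L0 @0x2F[16] → 0x45007  P=1,RW=1,US=1,PS=0
  L1 @0x45[31] → 0x49007  P=1,RW=1,US=1,PS=0
  L2 @0x49[1] → 0x4B007  P=1,RW=1,US=1,PS=0
  L3 @0x4B[6] → 0x4C007  P=1,RW=1,US=1,PS=0
  → PA=0x4CDF0  (4 entries read)
#3 VA=0x707C160E2E6 (r,kernel):
  L0 @0x2F[14] → 0x4E007  P=1,RW=1,US=1,PS=0
  L1 @0x4E[31] → 0x52007  P=1,RW=1,US=1,PS=0
  L2 @0x52[11] → 0x53007  P=1,RW=1,US=1,PS=0
  L3 @0x53[14] → 0x55007  P=1,RW=1,US=1,PS=0
  → PA=0x552E6  (4 entries read)

Entries read for #3: 4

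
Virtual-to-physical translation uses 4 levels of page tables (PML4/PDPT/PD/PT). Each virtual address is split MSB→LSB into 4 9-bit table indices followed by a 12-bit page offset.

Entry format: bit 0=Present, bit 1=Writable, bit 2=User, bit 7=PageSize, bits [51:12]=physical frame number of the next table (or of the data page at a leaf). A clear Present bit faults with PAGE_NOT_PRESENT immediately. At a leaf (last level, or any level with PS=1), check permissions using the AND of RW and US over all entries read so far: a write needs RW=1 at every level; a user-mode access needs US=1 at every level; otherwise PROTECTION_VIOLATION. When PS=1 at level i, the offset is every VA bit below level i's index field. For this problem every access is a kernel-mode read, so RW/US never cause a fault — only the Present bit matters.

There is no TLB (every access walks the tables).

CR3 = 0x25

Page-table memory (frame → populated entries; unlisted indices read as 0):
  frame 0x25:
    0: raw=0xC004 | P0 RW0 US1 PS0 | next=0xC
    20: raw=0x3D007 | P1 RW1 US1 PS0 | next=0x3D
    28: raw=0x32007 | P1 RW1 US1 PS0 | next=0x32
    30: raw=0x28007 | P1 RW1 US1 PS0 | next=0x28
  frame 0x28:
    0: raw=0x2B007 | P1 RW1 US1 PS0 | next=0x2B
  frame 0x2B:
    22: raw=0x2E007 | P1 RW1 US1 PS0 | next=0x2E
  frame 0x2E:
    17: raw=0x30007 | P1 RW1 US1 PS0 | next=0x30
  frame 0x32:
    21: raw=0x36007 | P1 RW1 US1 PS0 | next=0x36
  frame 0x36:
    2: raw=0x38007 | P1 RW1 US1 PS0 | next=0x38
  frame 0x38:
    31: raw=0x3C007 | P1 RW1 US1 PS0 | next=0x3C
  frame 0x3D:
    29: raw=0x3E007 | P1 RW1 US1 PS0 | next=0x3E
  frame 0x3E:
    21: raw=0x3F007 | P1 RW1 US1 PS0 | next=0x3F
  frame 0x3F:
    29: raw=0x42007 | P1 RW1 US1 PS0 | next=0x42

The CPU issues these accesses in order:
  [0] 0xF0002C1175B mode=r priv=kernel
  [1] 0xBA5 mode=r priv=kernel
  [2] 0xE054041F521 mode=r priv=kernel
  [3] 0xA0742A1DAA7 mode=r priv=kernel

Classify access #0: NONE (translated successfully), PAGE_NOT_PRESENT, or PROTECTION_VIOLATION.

Per-access translation:
#0 VA=0xF0002C1175B (r,kernel):
  [0] read 0x25 idx=30: raw=0x28007 flags P=1 W=1 U=1 S=0
  [1] read 0x28 idx=0: raw=0x2B007 flags P=1 W=1 U=1 S=0
  [2] read 0x2B idx=22: raw=0x2E007 flags P=1 W=1 U=1 S=0
  [3] read 0x2E idx=17: raw=0x30007 flags P=1 W=1 U=1 S=0
  → PA=0x3075B  (4 entries read)
#1 VA=0xBA5 (r,kernel):
  [0] read 0x25 idx=0: raw=0xC004 flags P=0 W=0 U=1 S=0
  ⇒ fault: PAGE_NOT_PRESENT  — 1 lookups
#2 VA=0xE054041F521 (r,kernel):
  [0] read 0x25 idx=28: raw=0x32007 flags P=1 W=1 U=1 S=0
  [1] read 0x32 idx=21: raw=0x36007 flags P=1 W=1 U=1 S=0
  [2] read 0x36 idx=2: raw=0x38007 flags P=1 W=1 U=1 S=0
  [3] read 0x38 idx=31: raw=0x3C007 flags P=1 W=1 U=1 S=0
  → PA=0x3C521  (4 entries read)
#3 VA=0xA0742A1DAA7 (r,kernel):
  [0] read 0x25 idx=20: raw=0x3D007 flags P=1 W=1 U=1 S=0
  [1] read 0x3D idx=29: raw=0x3E007 flags P=1 W=1 U=1 S=0
  [2] read 0x3E idx=21: raw=0x3F007 flags P=1 W=1 U=1 S=0
  [3] read 0x3F idx=29: raw=0x42007 flags P=1 W=1 U=1 S=0
  → PA=0x42AA7  (4 entries read)

Access #0 fault: NONE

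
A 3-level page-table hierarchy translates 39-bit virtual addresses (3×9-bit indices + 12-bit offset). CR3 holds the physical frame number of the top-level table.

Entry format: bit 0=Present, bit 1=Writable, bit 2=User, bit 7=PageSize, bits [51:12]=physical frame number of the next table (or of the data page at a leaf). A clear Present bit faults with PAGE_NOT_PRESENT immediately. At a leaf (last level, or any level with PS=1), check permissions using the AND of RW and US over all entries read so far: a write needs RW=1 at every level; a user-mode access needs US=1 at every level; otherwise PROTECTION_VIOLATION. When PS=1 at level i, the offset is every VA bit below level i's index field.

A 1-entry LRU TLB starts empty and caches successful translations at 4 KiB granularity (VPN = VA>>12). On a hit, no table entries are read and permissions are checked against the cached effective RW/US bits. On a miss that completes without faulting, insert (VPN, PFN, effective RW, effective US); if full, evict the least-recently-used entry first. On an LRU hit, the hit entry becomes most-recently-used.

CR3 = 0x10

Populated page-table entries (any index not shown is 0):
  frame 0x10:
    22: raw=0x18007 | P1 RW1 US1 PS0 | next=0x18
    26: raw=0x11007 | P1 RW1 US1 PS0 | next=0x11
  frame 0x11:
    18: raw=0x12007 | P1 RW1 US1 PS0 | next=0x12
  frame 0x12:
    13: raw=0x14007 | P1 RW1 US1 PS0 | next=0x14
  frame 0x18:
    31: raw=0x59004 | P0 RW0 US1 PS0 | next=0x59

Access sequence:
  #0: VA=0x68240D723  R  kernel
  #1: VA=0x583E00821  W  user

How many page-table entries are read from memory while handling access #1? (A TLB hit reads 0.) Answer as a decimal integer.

Walk each access:
#0 VA=0x68240D723 (r,kernel):
  L0 @0x10[26] → 0x11007  P=1,RW=1,US=1,PS=0
  L1 @0x11[18] → 0x12007  P=1,RW=1,US=1,PS=0
  L2 @0x12[13] → 0x14007  P=1,RW=1,US=1,PS=0
  ✓ 0x14723  — 3 lookups
#1 VA=0x583E00821 (w,user):
  L0 @0x10[22] → 0x18007  P=1,RW=1,US=1,PS=0
  L1 @0x18[31] → 0x59004  P=0,RW=0,US=1,PS=0
  ⇒ fault: PAGE_NOT_PRESENT  — 2 lookups

Entries read for #1: 2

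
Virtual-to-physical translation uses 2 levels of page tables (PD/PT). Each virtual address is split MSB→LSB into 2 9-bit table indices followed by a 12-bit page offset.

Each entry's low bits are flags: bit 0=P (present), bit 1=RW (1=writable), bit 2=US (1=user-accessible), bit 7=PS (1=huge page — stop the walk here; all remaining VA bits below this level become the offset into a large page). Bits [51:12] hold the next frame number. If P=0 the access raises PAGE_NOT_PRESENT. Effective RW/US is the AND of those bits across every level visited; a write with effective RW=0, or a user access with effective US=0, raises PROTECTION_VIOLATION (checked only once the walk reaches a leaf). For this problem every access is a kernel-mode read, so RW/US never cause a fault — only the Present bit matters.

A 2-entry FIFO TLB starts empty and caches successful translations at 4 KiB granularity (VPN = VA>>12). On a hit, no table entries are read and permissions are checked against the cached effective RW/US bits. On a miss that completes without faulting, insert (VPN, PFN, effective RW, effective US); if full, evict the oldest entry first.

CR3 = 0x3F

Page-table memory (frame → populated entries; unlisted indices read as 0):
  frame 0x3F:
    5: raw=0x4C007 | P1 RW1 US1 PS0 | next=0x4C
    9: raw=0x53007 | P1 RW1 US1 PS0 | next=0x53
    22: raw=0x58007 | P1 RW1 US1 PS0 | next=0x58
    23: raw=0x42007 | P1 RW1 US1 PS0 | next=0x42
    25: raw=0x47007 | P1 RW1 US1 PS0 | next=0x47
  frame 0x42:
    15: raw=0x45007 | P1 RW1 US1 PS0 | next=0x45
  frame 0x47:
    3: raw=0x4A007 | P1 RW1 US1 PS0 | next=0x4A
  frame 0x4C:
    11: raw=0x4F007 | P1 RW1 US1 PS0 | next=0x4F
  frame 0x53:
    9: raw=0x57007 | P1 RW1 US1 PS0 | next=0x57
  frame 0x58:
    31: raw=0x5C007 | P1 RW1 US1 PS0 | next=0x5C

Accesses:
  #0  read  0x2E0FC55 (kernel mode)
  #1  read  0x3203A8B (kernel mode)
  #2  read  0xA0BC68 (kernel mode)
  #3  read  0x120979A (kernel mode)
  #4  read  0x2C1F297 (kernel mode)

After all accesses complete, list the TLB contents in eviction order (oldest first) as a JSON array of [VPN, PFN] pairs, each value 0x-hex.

Per-access translation:
#0 VA=0x2E0FC55 (r,kernel):
  L0 @0x3F[23] → 0x42007  P=1,RW=1,US=1,PS=0
  L1 @0x42[15] → 0x45007  P=1,RW=1,US=1,PS=0
  → PA=0x45C55  (2 entries read)
#1 VA=0x3203A8B (r,kernel):
  L0 @0x3F[25] → 0x47007  P=1,RW=1,US=1,PS=0
  L1 @0x47[3] → 0x4A007  P=1,RW=1,US=1,PS=0
  → PA=0x4AA8B  (2 entries read)
#2 VA=0xA0BC68 (r,kernel):
  L0 @0x3F[5] → 0x4C007  P=1,RW=1,US=1,PS=0
  L1 @0x4C[11] → 0x4F007  P=1,RW=1,US=1,PS=0
  → PA=0x4FC68  (2 entries read)
#3 VA=0x120979A (r,kernel):
  L0 @0x3F[9] → 0x53007  P=1,RW=1,US=1,PS=0
  L1 @0x53[9] → 0x57007  P=1,RW=1,US=1,PS=0
  → PA=0x5779A  (2 entries read)
#4 VA=0x2C1F297 (r,kernel):
  L0 @0x3F[22] → 0x58007  P=1,RW=1,US=1,PS=0
  L1 @0x58[31] → 0x5C007  P=1,RW=1,US=1,PS=0
  → PA=0x5C297  (2 entries read)

TLB: [["0x1209", "0x57"], ["0x2C1F", "0x5C"]]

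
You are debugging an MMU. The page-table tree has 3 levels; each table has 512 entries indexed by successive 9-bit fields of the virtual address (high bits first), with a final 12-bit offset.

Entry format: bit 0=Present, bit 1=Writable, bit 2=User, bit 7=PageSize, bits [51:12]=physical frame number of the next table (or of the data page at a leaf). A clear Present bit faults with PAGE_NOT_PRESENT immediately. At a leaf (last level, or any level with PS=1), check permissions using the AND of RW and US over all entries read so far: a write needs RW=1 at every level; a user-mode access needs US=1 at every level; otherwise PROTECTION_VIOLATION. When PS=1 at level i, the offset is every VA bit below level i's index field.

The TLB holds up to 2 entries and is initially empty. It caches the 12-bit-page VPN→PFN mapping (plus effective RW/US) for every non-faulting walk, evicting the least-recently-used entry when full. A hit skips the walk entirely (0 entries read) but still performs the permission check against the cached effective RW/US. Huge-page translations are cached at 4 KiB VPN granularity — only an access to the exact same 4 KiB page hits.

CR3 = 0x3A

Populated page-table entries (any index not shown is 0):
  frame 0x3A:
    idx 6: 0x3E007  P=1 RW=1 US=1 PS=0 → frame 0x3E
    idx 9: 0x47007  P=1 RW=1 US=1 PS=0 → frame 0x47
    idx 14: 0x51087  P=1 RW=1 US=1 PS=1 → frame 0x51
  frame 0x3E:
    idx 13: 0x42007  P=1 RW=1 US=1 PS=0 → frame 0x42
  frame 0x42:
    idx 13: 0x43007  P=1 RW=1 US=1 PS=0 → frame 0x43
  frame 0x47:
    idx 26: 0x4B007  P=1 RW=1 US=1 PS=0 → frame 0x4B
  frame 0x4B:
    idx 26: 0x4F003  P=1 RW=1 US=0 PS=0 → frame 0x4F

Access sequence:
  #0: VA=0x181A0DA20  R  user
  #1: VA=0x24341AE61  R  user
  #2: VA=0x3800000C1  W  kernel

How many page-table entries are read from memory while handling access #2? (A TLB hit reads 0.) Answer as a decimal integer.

Trace:
#0 VA=0x181A0DA20 (r,user):
  L0: frame=0x3A idx=6 entry=0x3E007 [P=1 RW=1 US=1 PS=0]
  L1: frame=0x3E idx=13 entry=0x42007 [P=1 RW=1 US=1 PS=0]
  L2: frame=0x42 idx=13 entry=0x43007 [P=1 RW=1 US=1 PS=0]
  → PA=0x43A20  (3 entries read)
#1 VA=0x24341AE61 (r,user):
  L0: frame=0x3A idx=9 entry=0x47007 [P=1 RW=1 US=1 PS=0]
  L1: frame=0x47 idx=26 entry=0x4B007 [P=1 RW=1 US=1 PS=0]
  L2: frame=0x4B idx=26 entry=0x4F003 [P=1 RW=1 US=0 PS=0]
  ✗ PROTECTION_VIOLATION  [3 reads]
#2 VA=0x3800000C1 (w,kernel):
  L0: frame=0x3A idx=14 entry=0x51087 [P=1 RW=1 US=1 PS=1]
  → PA=0x510C1 (huge @L0)  (1 entries read)

Entries read for #2: 1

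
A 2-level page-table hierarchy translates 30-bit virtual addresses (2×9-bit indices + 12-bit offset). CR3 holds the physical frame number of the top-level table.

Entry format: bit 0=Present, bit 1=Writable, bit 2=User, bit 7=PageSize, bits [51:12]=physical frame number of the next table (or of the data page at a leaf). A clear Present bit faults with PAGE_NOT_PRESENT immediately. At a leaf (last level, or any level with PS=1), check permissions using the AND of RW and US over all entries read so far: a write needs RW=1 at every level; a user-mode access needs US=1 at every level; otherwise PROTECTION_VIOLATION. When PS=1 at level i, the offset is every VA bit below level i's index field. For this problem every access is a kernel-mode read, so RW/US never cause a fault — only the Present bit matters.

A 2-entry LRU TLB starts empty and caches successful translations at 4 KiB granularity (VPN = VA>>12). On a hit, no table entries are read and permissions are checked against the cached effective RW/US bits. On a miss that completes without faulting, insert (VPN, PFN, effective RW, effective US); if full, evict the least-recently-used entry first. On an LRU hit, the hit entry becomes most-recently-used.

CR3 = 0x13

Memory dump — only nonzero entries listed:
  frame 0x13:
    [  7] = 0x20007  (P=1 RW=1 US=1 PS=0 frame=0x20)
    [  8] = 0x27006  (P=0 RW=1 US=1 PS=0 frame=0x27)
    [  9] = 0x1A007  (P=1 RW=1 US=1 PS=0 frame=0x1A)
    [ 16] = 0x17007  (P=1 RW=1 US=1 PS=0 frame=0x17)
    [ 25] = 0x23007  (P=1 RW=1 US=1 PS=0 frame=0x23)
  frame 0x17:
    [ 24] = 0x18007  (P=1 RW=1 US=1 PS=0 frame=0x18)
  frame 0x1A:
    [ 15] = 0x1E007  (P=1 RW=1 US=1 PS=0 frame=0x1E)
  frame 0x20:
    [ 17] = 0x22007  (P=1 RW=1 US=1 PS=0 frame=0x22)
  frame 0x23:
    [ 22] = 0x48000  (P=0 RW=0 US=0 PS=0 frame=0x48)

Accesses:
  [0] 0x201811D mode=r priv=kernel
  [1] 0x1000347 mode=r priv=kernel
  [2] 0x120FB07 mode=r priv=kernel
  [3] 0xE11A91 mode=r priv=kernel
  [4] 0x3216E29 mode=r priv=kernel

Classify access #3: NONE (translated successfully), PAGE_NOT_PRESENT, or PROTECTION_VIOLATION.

Per-access translation:
#0 VA=0x201811D (r,kernel):
  [0] read 0x13 idx=16: raw=0x17007 flags P=1 W=1 U=1 S=0
  [1] read 0x17 idx=24: raw=0x18007 flags P=1 W=1 U=1 S=0
  ✓ 0x1811D  — 2 lookups
#1 VA=0x1000347 (r,kernel):
  [0] read 0x13 idx=8: raw=0x27006 flags P=0 W=1 U=1 S=0
  ⇒ fault: PAGE_NOT_PRESENT  — 1 lookups
#2 VA=0x120FB07 (r,kernel):
  [0] read 0x13 idx=9: raw=0x1A007 flags P=1 W=1 U=1 S=0
  [1] read 0x1A idx=15: raw=0x1E007 flags P=1 W=1 U=1 S=0
  ✓ 0x1EB07  — 2 lookups
#3 VA=0xE11A91 (r,kernel):
  [0] read 0x13 idx=7: raw=0x20007 flags P=1 W=1 U=1 S=0
  [1] read 0x20 idx=17: raw=0x22007 flags P=1 W=1 U=1 S=0
  ✓ 0x22A91  — 2 lookups
#4 VA=0x3216E29 (r,kernel):
  [0] read 0x13 idx=25: raw=0x23007 flags P=1 W=1 U=1 S=0
  [1] read 0x23 idx=22: raw=0x48000 flags P=0 W=0 U=0 S=0
  ⇒ fault: PAGE_NOT_PRESENT  — 2 lookups

Access #3 fault: NONE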